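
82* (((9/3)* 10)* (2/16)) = 307.50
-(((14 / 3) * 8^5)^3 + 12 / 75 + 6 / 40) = -9654591701175501637 / 2700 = -3575774704139074.68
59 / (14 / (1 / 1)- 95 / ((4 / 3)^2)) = -944 / 631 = -1.50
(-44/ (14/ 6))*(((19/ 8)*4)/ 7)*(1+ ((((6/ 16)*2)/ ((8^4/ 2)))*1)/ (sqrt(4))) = -1467807/ 57344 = -25.60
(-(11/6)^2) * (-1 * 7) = 847/36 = 23.53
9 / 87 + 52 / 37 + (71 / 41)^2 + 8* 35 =284.51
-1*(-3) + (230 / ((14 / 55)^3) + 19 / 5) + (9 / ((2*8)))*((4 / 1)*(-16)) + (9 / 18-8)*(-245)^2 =-2992820937 / 6860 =-436271.27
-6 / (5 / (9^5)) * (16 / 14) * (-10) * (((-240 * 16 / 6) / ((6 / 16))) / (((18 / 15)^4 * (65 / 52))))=-3732480000 / 7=-533211428.57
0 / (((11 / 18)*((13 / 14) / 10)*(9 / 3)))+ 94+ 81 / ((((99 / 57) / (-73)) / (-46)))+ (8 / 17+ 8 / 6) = 156700.71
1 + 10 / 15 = 5 / 3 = 1.67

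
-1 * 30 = -30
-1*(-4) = 4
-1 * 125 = -125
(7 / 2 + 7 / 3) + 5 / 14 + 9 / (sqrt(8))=9*sqrt(2) / 4 + 130 / 21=9.37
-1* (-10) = 10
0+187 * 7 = 1309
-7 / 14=-1 / 2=-0.50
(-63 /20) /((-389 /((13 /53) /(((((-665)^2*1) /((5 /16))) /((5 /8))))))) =117 /133373847040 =0.00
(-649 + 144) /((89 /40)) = -20200 /89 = -226.97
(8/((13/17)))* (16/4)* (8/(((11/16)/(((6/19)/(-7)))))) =-417792/19019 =-21.97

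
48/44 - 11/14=0.31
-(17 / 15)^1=-17 / 15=-1.13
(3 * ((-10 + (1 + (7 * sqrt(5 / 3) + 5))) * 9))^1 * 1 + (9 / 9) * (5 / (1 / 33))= 57 + 63 * sqrt(15)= 301.00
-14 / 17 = -0.82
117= 117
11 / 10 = 1.10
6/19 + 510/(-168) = -1447/532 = -2.72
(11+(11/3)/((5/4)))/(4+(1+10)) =209/225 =0.93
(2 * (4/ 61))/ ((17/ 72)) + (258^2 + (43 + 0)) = 69072035/ 1037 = 66607.56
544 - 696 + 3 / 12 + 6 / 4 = -601 / 4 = -150.25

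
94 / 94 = 1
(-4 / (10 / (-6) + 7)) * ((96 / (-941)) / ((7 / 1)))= 72 / 6587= 0.01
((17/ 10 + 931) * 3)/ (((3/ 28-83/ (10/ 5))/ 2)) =-783468/ 5795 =-135.20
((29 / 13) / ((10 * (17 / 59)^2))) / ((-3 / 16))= -807592 / 56355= -14.33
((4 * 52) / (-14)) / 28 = -26 / 49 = -0.53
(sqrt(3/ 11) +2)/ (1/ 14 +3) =14*sqrt(33)/ 473 +28/ 43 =0.82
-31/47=-0.66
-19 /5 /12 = -19 /60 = -0.32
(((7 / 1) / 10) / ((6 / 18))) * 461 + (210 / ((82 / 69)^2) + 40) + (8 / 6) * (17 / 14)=204465473 / 176505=1158.41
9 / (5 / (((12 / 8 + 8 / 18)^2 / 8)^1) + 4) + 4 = 16493 / 3572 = 4.62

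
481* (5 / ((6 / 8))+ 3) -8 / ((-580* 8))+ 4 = 8097383 / 1740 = 4653.67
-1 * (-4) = 4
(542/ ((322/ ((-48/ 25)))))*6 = -19.39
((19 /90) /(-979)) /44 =-19 /3876840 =-0.00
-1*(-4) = 4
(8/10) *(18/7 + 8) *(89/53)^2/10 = 1172308/491575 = 2.38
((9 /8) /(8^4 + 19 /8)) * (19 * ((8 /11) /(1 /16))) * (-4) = -9728 /40073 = -0.24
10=10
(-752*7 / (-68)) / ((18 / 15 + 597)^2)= 32900 / 152083377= 0.00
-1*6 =-6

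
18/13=1.38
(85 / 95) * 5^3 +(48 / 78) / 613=16934277 / 151411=111.84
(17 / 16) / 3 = 17 / 48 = 0.35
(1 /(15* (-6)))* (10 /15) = -1 /135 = -0.01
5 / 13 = 0.38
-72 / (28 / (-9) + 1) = 648 / 19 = 34.11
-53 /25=-2.12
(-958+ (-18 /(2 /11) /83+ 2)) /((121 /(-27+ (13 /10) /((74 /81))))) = 1503693369 /7431820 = 202.33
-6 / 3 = -2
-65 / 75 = -13 / 15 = -0.87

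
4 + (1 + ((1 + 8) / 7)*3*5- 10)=100 / 7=14.29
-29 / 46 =-0.63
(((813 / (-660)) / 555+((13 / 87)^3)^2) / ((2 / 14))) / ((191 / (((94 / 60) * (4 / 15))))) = -12822593731367777 / 379223999863162121250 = -0.00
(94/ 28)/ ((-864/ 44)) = -0.17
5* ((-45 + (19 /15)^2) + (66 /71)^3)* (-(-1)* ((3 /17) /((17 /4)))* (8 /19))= -109758604928 /29479339515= -3.72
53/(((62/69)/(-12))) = -21942/31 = -707.81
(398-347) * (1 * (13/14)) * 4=1326/7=189.43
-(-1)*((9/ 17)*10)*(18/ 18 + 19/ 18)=185/ 17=10.88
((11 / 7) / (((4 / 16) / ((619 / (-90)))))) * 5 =-216.16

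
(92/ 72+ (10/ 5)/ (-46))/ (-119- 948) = -511/ 441738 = -0.00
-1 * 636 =-636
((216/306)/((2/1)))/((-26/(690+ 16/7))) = -14538/1547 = -9.40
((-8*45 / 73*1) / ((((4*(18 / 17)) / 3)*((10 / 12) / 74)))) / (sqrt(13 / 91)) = -22644*sqrt(7) / 73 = -820.69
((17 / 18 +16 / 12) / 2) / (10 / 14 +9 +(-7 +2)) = 287 / 1188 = 0.24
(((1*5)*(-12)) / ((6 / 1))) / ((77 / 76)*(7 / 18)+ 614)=-13680 / 840491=-0.02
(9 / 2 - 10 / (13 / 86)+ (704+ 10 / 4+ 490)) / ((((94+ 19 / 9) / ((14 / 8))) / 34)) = 702.56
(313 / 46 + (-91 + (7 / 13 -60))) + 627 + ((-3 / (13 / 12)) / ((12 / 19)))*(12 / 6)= 283795 / 598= 474.57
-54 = -54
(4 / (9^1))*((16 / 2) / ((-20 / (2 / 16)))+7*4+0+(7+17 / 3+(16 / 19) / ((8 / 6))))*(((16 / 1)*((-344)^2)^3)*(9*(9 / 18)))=623377288324714594304 / 285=2187288730963910857.21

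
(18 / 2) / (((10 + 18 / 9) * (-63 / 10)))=-5 / 42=-0.12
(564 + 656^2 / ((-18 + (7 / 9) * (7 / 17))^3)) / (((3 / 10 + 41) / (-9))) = -24741560984472 / 233552120975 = -105.94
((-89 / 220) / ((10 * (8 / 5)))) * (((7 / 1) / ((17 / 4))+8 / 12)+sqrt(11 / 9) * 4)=-0.17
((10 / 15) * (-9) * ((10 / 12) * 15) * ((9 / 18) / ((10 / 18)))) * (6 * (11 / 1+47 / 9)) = -6570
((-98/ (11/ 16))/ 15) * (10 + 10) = -6272/ 33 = -190.06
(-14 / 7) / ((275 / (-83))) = 166 / 275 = 0.60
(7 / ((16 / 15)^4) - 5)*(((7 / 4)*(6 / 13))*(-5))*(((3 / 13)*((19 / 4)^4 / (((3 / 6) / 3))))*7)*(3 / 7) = -9862735634325 / 2835349504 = -3478.49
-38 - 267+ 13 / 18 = -5477 / 18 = -304.28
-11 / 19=-0.58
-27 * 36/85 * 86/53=-83592/4505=-18.56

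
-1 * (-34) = 34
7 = 7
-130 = -130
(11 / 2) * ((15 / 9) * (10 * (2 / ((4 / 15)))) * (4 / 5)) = 550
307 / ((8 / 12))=921 / 2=460.50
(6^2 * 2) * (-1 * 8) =-576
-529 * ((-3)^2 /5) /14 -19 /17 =-82267 /1190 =-69.13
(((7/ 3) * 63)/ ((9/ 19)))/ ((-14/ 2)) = -44.33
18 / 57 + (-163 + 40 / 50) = -15379 / 95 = -161.88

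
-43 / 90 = -0.48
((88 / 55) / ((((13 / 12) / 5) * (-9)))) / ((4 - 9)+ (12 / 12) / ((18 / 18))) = 8 / 39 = 0.21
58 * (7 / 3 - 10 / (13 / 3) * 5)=-20822 / 39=-533.90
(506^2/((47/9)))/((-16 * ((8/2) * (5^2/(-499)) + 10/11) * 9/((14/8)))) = -2459417807/2925280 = -840.75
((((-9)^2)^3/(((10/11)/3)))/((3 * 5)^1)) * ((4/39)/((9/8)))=10659.10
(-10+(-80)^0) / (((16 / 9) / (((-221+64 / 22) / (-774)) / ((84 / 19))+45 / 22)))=-411393 / 38528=-10.68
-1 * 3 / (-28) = 3 / 28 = 0.11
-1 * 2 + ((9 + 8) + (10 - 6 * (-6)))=61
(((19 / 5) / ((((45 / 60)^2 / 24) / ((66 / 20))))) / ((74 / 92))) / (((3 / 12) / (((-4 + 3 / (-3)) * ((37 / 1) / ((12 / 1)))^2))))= -5691488 / 45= -126477.51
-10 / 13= -0.77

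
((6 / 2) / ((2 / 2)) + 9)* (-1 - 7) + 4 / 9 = -860 / 9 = -95.56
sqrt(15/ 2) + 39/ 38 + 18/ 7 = sqrt(30)/ 2 + 957/ 266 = 6.34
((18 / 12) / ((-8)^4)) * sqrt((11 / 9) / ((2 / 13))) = sqrt(286) / 16384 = 0.00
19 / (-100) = -19 / 100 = -0.19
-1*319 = -319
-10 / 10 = -1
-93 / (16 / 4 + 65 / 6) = -558 / 89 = -6.27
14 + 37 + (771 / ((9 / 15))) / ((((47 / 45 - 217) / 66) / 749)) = -1429012716 / 4859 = -294096.05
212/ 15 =14.13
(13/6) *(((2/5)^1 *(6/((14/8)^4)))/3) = 6656/36015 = 0.18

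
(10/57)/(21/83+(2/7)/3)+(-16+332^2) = 1271034674/11533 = 110208.50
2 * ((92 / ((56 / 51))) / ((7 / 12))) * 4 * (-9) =-506736 / 49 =-10341.55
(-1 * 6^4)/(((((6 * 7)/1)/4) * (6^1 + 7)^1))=-864/91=-9.49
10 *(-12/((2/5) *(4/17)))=-1275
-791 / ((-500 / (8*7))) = 11074 / 125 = 88.59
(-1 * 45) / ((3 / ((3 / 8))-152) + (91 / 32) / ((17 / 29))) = 24480 / 75697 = 0.32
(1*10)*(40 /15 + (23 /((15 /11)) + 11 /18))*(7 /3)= 12691 /27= 470.04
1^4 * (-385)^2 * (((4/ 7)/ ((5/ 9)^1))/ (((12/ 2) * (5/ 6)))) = 30492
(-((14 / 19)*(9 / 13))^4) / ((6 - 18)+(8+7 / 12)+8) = -3024568512 / 204715394455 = -0.01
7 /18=0.39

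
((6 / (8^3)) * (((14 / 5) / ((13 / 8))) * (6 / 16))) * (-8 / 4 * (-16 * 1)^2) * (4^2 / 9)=-448 / 65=-6.89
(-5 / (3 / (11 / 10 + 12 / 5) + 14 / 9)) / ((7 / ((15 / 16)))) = -675 / 2432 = -0.28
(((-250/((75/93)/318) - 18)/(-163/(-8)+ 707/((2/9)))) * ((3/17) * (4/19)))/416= -295794/107557385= -0.00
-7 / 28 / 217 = -1 / 868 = -0.00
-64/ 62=-32/ 31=-1.03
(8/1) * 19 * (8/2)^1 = 608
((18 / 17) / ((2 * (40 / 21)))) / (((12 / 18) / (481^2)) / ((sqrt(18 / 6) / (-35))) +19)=918271809 * sqrt(3) / 35478086174376316 +5189905794907197 / 354780861743763160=0.01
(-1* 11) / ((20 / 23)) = -253 / 20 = -12.65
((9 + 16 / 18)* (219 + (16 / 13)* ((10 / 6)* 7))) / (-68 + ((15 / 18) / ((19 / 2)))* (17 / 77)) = -33.95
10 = 10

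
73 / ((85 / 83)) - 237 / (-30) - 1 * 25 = 9211 / 170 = 54.18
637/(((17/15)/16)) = 152880/17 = 8992.94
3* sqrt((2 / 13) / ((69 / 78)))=6* sqrt(23) / 23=1.25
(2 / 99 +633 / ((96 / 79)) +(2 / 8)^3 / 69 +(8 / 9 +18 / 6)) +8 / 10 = 127661509 / 242880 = 525.62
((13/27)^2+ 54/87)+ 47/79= 2417444/1670139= 1.45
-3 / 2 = -1.50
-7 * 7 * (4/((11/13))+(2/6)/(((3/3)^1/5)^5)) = -1692019/33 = -51273.30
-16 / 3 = -5.33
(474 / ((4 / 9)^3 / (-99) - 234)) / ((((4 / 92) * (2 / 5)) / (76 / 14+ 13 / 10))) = -185293340991 / 236433092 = -783.70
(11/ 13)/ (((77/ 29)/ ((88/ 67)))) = 2552/ 6097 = 0.42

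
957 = 957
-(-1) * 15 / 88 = 15 / 88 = 0.17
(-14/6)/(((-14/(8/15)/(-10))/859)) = -6872/9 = -763.56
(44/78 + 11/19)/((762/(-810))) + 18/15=-2361/156845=-0.02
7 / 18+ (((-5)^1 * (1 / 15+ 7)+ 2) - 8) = -737 / 18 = -40.94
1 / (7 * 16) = 1 / 112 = 0.01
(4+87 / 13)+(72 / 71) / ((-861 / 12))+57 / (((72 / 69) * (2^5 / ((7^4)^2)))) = 667344101356041 / 67814656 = 9840706.14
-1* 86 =-86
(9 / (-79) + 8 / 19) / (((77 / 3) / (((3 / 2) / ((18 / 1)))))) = 461 / 462308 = 0.00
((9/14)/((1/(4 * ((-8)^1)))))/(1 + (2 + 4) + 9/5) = -180/77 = -2.34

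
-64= -64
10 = 10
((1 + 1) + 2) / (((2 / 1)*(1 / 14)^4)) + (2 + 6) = 76840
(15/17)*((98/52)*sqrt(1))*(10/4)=4.16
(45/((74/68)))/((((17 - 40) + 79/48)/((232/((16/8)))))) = -224.63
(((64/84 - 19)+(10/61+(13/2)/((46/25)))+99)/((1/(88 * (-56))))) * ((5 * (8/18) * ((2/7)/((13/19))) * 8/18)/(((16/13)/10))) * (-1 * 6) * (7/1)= 6656965673600/113643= 58577876.98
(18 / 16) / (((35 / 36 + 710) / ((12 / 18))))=27 / 25595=0.00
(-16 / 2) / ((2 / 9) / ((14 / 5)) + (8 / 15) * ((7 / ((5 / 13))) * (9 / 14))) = -12600 / 9953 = -1.27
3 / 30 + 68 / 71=751 / 710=1.06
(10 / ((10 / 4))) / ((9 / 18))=8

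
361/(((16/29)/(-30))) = -157035/8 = -19629.38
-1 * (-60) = 60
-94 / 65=-1.45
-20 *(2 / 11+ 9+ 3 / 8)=-4205 / 22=-191.14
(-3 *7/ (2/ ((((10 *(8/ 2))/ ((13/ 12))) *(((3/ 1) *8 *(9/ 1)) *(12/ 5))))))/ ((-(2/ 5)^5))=19626923.08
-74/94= -37/47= -0.79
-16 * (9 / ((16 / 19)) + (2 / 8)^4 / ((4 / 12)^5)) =-2979 / 16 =-186.19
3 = 3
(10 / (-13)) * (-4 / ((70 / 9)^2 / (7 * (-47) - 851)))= -38232 / 637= -60.02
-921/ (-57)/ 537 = 307/ 10203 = 0.03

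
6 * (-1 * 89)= -534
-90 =-90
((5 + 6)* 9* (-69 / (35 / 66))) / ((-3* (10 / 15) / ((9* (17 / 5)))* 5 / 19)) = 655304661 / 875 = 748919.61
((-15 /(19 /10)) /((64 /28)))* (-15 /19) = 7875 /2888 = 2.73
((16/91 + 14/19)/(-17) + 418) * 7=12284696/4199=2925.62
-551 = -551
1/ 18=0.06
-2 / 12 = -1 / 6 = -0.17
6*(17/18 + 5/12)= 49/6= 8.17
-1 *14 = -14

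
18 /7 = 2.57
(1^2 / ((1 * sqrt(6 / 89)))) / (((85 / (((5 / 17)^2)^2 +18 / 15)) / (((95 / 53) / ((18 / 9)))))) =9580769 * sqrt(534) / 4515145260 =0.05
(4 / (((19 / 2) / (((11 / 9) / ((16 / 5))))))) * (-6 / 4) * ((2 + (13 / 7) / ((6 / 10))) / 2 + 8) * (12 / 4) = -24365 / 3192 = -7.63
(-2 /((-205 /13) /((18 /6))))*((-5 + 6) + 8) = 702 /205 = 3.42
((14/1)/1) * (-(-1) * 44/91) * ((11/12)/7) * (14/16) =121/156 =0.78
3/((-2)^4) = 3/16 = 0.19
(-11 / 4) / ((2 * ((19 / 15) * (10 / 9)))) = -297 / 304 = -0.98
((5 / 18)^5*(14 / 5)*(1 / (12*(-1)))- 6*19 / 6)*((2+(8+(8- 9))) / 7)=-215415127 / 8817984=-24.43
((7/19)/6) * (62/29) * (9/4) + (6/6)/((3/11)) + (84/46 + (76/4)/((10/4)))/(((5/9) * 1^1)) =79569947/3801900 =20.93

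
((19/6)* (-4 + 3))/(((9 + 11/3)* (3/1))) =-1/12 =-0.08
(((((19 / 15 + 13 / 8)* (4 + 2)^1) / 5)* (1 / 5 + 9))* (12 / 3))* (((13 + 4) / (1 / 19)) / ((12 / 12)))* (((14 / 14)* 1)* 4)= 20622904 / 125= 164983.23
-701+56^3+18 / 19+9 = 3323574 / 19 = 174924.95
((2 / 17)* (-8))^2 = 0.89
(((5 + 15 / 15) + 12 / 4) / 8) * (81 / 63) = 81 / 56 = 1.45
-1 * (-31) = 31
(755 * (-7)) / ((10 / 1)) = -1057 / 2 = -528.50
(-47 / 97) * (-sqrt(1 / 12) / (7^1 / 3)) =47 * sqrt(3) / 1358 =0.06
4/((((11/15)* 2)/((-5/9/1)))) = -50/33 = -1.52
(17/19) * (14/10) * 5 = 119/19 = 6.26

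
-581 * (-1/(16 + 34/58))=16849/481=35.03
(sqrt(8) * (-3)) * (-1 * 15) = 90 * sqrt(2) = 127.28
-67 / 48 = -1.40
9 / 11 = 0.82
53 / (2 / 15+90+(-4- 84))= 795 / 32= 24.84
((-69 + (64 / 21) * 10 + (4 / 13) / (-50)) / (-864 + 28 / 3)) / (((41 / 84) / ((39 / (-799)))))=-2366703 / 524962975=-0.00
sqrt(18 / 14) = 3*sqrt(7) / 7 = 1.13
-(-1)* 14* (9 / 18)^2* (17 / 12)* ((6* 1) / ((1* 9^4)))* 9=119 / 2916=0.04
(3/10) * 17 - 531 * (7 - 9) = 10671/10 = 1067.10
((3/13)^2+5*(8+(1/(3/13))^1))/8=7823/1014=7.71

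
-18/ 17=-1.06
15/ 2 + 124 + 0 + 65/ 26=134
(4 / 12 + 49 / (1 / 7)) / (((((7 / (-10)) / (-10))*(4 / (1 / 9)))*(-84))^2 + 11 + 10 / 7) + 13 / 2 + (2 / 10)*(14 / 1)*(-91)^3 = -12412529073764987 / 5882736690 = -2109992.29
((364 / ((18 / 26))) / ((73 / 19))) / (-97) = -89908 / 63729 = -1.41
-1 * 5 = -5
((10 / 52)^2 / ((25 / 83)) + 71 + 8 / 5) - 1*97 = -82057 / 3380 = -24.28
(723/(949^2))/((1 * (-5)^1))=-723/4503005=-0.00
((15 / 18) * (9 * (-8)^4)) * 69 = 2119680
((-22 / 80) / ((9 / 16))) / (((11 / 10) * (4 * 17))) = -0.01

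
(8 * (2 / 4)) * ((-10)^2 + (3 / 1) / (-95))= 37988 / 95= 399.87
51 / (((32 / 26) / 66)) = 21879 / 8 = 2734.88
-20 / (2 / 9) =-90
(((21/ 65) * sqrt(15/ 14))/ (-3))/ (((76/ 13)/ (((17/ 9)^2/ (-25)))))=289 * sqrt(210)/ 1539000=0.00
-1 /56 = -0.02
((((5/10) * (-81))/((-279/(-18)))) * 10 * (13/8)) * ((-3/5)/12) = 1053/496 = 2.12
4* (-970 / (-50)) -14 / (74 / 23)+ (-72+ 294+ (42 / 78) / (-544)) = 386278417 / 1308320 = 295.25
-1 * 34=-34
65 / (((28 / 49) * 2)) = 56.88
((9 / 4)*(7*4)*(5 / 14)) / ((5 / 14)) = 63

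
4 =4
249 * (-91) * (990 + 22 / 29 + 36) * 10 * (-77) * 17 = 8831749486560 / 29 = 304543085743.45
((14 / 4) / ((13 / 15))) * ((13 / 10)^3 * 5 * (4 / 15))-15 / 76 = 11051 / 950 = 11.63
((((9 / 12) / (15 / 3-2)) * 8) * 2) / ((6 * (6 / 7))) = 7 / 9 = 0.78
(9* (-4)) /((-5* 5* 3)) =12 /25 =0.48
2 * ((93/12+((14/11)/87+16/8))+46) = 213467/1914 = 111.53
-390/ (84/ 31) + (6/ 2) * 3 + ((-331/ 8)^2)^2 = 84021420375/ 28672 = 2930434.58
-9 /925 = -0.01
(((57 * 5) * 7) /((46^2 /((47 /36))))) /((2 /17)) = 531335 /50784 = 10.46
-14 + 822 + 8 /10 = 4044 /5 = 808.80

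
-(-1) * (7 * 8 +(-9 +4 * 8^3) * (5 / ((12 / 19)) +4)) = 292249 / 12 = 24354.08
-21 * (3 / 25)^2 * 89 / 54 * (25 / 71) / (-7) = 89 / 3550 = 0.03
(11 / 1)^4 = 14641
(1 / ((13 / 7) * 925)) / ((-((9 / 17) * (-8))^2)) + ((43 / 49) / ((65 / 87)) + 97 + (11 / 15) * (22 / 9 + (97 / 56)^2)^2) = 3446000047027399 / 28737134899200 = 119.91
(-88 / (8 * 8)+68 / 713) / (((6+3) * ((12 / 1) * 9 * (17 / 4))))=-811 / 2618136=-0.00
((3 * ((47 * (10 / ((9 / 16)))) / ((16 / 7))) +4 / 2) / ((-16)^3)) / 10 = -103 / 3840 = -0.03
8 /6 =4 /3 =1.33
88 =88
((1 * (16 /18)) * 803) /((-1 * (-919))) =6424 /8271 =0.78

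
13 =13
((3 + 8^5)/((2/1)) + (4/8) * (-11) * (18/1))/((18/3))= 32573/12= 2714.42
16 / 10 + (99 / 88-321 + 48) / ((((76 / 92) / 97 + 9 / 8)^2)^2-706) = 9463091323569026536 / 4764912792102147185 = 1.99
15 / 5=3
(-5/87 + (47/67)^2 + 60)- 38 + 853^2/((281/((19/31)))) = 5475412461377/3402020073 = 1609.46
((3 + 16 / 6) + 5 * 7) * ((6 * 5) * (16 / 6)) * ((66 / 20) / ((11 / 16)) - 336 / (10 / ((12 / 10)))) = -577792 / 5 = -115558.40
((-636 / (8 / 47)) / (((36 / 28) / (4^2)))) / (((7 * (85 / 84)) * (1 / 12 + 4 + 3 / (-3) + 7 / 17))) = -6695808 / 3565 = -1878.21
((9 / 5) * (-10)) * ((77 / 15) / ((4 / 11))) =-2541 / 10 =-254.10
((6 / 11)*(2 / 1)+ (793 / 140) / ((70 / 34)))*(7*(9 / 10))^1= 1863819 / 77000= 24.21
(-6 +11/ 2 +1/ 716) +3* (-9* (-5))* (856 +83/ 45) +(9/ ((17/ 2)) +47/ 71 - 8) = 100077670045/ 864212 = 115802.22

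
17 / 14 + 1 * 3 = 4.21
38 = 38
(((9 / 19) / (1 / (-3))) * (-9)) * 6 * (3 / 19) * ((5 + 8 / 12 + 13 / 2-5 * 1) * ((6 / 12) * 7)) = 303.92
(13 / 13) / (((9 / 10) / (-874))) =-8740 / 9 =-971.11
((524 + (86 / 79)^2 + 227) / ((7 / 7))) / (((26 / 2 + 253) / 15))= 3706095 / 87374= 42.42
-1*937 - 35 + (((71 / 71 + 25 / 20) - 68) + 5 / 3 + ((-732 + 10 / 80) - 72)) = -44159 / 24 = -1839.96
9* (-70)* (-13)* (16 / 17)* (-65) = -8517600 / 17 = -501035.29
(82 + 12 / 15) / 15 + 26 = 788 / 25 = 31.52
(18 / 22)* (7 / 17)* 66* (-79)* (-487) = 14542794 / 17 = 855458.47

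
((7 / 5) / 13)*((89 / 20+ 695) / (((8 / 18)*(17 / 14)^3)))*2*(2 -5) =-567.95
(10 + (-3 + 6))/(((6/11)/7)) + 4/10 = 5017/30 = 167.23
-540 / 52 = -135 / 13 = -10.38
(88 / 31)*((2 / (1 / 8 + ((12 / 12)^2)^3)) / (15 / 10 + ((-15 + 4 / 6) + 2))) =-2816 / 6045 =-0.47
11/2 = 5.50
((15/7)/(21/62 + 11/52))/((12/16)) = 32240/6209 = 5.19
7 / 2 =3.50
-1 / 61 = -0.02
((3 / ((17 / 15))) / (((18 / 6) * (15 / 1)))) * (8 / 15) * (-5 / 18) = -4 / 459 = -0.01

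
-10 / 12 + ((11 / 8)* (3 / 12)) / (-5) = -433 / 480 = -0.90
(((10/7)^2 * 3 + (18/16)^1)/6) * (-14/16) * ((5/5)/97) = -947/86912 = -0.01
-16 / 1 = -16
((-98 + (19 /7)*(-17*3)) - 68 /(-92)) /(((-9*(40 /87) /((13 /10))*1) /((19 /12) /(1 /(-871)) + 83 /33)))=-433239215149 /4250400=-101929.05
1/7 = 0.14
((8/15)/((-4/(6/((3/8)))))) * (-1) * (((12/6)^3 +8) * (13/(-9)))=-6656/135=-49.30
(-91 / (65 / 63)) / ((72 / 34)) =-833 / 20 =-41.65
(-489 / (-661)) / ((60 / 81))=13203 / 13220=1.00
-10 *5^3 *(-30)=37500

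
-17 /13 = -1.31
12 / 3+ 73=77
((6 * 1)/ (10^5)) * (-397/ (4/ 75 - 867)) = 3573/ 130042000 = 0.00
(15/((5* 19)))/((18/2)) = 1/57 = 0.02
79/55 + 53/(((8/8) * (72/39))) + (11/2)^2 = 79721/1320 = 60.39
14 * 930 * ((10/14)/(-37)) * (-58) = 539400/37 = 14578.38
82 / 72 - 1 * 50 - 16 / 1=-64.86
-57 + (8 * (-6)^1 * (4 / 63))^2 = -21041 / 441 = -47.71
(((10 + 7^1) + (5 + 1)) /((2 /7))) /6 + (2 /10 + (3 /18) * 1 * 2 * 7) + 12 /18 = 997 /60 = 16.62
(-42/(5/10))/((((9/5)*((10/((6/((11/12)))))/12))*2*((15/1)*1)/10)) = -122.18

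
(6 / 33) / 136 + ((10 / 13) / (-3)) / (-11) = 719 / 29172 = 0.02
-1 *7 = -7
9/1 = 9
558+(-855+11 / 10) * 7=-54193 / 10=-5419.30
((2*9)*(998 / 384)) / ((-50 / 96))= -4491 / 50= -89.82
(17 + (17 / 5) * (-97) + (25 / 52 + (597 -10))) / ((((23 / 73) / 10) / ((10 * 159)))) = 4144685595 / 299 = 13861824.73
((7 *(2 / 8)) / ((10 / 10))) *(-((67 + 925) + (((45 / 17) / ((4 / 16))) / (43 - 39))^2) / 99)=-2020991 / 114444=-17.66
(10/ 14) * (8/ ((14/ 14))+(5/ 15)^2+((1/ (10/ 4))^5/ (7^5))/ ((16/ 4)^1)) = 3834096947/ 661775625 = 5.79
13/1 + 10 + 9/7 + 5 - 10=135/7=19.29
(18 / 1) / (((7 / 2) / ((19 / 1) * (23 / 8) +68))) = 8829 / 14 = 630.64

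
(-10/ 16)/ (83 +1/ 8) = -0.01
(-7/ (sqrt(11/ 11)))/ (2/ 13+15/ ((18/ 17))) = -546/ 1117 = -0.49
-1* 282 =-282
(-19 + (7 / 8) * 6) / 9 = -55 / 36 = -1.53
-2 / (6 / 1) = -1 / 3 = -0.33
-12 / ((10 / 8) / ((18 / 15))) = -288 / 25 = -11.52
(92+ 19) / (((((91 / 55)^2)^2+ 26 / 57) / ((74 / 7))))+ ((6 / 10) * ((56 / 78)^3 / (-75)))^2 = 18119435101726315226734862 / 122761962737913309890625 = 147.60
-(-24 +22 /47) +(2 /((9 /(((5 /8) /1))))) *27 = 5129 /188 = 27.28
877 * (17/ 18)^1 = 14909/ 18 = 828.28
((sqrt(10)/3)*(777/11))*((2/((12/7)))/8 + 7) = 88837*sqrt(10)/528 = 532.06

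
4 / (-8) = -1 / 2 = -0.50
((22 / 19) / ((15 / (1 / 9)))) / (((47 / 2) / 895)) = 7876 / 24111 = 0.33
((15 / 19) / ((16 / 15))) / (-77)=-225 / 23408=-0.01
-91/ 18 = -5.06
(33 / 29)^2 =1089 / 841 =1.29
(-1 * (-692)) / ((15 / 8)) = 5536 / 15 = 369.07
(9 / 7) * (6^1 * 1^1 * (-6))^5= -544195584 / 7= -77742226.29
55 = 55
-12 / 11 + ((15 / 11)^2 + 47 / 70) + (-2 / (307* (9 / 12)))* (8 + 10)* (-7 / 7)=4151039 / 2600290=1.60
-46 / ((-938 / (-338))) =-7774 / 469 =-16.58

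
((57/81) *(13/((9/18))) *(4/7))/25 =1976/4725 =0.42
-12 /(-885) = 4 /295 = 0.01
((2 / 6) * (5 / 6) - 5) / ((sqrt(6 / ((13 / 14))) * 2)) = -85 * sqrt(273) / 1512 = -0.93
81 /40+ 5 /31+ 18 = 20.19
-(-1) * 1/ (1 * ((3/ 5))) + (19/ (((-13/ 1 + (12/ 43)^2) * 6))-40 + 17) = -1031145/ 47786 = -21.58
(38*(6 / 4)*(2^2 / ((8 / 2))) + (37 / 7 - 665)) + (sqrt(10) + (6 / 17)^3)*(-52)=-20806571 / 34391 - 52*sqrt(10)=-769.44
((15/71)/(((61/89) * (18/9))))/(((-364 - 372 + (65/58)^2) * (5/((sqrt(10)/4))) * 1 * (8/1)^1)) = -74849 * sqrt(10)/57092489328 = -0.00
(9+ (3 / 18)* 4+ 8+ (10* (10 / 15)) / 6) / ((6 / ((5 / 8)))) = 845 / 432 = 1.96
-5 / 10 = -1 / 2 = -0.50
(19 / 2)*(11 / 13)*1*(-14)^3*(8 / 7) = -327712 / 13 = -25208.62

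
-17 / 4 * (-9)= 153 / 4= 38.25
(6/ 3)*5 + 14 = 24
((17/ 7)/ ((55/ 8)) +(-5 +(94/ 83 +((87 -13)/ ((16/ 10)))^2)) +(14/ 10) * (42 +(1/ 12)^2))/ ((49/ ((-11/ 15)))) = -32.84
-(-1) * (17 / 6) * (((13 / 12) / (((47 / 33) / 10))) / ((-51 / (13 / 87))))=-9295 / 147204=-0.06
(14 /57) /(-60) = -7 /1710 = -0.00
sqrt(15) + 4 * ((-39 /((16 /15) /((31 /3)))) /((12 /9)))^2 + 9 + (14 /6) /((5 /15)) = sqrt(15) + 328894609 /1024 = 321190.01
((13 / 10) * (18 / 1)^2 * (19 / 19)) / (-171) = -234 / 95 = -2.46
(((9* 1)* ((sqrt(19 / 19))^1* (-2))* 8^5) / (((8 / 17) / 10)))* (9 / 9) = -12533760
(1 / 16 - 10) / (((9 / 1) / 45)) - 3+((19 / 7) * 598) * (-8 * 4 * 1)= -5823245 / 112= -51993.26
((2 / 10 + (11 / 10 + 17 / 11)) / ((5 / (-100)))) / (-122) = 313 / 671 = 0.47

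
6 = 6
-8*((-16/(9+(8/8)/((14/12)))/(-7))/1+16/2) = -4544/69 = -65.86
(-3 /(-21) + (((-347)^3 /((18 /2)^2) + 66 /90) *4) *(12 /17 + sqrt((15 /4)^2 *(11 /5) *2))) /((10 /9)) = -104454659 *sqrt(110) /75 -23397841321 /17850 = -15917866.18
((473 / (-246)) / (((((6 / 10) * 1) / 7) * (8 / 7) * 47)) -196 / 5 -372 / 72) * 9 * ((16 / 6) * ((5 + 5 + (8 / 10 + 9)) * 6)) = -6151415787 / 48175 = -127688.96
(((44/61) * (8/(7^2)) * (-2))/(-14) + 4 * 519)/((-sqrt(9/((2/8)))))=-21718250/62769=-346.00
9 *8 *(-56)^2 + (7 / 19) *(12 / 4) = 4290069 / 19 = 225793.11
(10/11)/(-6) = -0.15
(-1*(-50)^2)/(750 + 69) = -2500/819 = -3.05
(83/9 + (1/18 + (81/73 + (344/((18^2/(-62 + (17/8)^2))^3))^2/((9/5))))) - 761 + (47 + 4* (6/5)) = -2843084748712779851156870431463/4080424110361545671536803840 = -696.76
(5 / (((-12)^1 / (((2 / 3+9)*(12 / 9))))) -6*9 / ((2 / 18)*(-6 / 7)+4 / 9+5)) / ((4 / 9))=-140719 / 4044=-34.80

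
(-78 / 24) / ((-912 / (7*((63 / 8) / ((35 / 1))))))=0.01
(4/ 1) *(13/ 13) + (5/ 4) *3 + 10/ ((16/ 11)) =14.62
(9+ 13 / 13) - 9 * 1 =1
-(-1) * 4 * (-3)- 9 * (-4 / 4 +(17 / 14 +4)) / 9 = -227 / 14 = -16.21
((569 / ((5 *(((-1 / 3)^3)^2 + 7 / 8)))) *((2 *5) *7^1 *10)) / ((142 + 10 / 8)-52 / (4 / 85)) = -1858308480 / 19662017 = -94.51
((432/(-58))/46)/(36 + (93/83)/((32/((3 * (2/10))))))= -53120/11817239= -0.00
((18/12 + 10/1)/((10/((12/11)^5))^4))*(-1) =-2755514994571622744064/420468746832850005750625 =-0.01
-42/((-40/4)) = 21/5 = 4.20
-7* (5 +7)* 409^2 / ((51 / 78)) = -365341704 / 17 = -21490688.47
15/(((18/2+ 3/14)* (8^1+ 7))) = 14/129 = 0.11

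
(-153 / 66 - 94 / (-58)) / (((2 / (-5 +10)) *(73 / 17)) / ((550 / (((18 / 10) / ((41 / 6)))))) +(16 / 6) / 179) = -104099128125 / 2346207532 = -44.37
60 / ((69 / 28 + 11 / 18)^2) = 762048 / 120125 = 6.34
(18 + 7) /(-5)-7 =-12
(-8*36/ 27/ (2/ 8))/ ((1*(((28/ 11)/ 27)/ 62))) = -196416/ 7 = -28059.43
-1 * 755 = -755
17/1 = 17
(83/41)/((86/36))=1494/1763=0.85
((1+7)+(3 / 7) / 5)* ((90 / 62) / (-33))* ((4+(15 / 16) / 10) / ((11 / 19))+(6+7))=-5998185 / 840224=-7.14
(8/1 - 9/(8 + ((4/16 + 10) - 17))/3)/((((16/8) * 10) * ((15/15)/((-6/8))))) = -21/100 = -0.21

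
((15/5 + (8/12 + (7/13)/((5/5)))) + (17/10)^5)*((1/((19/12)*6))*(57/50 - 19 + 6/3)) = -4378239803/142500000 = -30.72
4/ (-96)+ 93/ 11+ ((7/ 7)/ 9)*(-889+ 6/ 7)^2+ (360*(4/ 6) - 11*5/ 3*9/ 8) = 87871.98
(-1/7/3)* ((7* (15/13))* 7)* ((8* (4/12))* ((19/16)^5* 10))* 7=-3033221275/2555904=-1186.75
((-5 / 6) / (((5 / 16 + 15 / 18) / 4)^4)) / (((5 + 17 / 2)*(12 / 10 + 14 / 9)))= -3.33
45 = 45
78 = 78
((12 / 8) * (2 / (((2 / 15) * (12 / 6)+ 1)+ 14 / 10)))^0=1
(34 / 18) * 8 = 136 / 9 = 15.11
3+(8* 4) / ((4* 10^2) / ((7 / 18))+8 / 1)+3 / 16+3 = 90241 / 14512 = 6.22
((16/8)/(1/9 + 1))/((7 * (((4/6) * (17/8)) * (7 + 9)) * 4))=27/9520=0.00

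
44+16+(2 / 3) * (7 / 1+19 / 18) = 1765 / 27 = 65.37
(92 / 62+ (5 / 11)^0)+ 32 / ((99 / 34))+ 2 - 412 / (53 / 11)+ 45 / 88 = -90468913 / 1301256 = -69.52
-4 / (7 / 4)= -16 / 7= -2.29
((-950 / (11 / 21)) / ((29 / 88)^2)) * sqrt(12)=-28089600 * sqrt(3) / 841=-57850.91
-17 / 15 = -1.13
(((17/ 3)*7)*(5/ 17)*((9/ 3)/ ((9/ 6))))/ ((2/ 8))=280/ 3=93.33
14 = 14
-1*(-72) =72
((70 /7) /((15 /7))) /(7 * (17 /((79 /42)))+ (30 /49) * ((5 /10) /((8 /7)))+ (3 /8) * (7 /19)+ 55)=147098 /3740655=0.04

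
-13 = -13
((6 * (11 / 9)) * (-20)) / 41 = -440 / 123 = -3.58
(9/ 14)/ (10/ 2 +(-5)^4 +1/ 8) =36/ 35287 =0.00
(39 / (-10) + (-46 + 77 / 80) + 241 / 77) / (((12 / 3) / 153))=-8634555 / 4928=-1752.14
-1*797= -797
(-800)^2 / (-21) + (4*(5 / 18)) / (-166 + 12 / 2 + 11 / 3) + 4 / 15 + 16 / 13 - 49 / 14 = -1858255863 / 60970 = -30478.20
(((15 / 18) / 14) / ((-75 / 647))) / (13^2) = -647 / 212940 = -0.00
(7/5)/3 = 7/15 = 0.47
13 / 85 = 0.15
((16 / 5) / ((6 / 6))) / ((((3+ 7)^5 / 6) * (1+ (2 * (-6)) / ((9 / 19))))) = -9 / 1140625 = -0.00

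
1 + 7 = 8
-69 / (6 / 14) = -161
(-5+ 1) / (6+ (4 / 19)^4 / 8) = -0.67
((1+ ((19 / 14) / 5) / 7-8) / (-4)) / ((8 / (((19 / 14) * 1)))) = 64809 / 219520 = 0.30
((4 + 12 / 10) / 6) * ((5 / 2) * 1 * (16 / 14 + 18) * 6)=1742 / 7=248.86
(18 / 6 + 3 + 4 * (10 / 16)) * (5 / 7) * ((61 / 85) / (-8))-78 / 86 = -1.45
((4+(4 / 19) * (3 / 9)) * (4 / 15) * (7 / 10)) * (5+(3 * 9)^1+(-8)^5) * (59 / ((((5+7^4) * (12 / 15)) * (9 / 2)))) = -522772096 / 3085695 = -169.42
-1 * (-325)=325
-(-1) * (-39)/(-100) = 39/100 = 0.39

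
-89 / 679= -0.13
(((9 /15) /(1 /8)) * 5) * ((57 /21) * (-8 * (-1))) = 521.14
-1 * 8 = -8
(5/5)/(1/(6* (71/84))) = 71/14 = 5.07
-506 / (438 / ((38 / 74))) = -4807 / 8103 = -0.59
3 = 3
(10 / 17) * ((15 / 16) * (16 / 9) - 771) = -452.55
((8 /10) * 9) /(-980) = -9 /1225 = -0.01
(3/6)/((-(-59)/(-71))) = -71/118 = -0.60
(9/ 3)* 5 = 15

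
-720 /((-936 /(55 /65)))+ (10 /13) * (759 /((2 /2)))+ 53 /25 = 2478457 /4225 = 586.62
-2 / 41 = -0.05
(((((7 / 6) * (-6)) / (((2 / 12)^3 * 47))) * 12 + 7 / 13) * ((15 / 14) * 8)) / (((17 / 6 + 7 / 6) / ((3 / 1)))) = -1514205 / 611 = -2478.24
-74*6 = -444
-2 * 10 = -20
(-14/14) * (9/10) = -9/10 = -0.90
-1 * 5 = -5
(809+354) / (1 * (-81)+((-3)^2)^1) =-1163 / 72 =-16.15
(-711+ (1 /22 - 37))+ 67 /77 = -115051 /154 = -747.08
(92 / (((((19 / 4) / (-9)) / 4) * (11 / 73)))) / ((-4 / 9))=2175984 / 209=10411.41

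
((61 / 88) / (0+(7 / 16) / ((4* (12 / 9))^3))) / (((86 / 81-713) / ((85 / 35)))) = -25485312 / 31082513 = -0.82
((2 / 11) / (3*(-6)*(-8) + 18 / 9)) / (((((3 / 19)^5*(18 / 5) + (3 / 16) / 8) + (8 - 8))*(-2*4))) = -198087920 / 30274189671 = -0.01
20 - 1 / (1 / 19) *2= -18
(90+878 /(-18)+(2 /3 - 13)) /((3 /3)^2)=260 /9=28.89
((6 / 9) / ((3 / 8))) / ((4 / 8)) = 32 / 9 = 3.56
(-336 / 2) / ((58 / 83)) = -6972 / 29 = -240.41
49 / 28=7 / 4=1.75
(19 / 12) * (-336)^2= 178752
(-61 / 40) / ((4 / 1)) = -61 / 160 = -0.38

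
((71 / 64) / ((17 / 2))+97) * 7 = 369873 / 544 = 679.91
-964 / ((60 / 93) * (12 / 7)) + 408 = -27817 / 60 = -463.62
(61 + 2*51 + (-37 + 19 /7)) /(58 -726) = -901 /4676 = -0.19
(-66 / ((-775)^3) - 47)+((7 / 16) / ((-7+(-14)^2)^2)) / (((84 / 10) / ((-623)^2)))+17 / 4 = -42.18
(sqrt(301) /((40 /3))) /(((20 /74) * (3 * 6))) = 37 * sqrt(301) /2400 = 0.27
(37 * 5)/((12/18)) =555/2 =277.50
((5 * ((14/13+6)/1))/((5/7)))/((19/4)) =2576/247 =10.43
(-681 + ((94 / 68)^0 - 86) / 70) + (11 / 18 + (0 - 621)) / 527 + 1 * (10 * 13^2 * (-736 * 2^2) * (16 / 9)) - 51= -293690031172 / 33201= -8845818.84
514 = 514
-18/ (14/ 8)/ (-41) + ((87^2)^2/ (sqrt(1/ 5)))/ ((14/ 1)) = 72/ 287 + 57289761*sqrt(5)/ 14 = 9150271.68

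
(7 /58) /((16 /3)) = 21 /928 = 0.02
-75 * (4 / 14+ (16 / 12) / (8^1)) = -475 / 14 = -33.93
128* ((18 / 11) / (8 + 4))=192 / 11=17.45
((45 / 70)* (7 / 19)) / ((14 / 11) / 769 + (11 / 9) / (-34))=-11648043 / 1686535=-6.91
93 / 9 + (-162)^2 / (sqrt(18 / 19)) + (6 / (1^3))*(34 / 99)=409 / 33 + 4374*sqrt(38)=26975.54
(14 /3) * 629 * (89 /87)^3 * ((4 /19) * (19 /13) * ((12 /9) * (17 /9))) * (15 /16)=527676346190 /231134553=2282.98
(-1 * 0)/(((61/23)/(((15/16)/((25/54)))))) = 0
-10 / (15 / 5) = -10 / 3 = -3.33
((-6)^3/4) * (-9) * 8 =3888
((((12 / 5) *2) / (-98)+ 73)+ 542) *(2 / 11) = 301326 / 2695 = 111.81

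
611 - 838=-227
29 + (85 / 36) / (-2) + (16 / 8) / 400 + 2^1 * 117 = 117821 / 450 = 261.82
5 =5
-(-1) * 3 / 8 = 0.38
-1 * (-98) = 98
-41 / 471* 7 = -0.61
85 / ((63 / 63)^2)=85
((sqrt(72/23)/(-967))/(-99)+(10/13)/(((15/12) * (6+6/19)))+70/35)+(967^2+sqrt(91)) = 2 * sqrt(46)/733953+sqrt(91)+182342764/195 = 935100.64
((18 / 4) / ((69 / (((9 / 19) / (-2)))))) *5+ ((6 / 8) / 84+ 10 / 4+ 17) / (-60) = -236329 / 587328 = -0.40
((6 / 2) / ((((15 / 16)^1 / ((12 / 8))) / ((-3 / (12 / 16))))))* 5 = -96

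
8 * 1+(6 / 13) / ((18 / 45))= 119 / 13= 9.15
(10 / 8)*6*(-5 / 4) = -75 / 8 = -9.38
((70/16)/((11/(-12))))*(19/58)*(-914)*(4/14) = 130245/319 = 408.29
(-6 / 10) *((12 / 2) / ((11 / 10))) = -36 / 11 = -3.27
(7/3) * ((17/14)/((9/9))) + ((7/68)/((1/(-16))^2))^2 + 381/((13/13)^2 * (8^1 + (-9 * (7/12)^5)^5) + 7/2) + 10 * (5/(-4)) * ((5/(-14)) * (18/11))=9087176296740603978640495610422/12313457985873320355004100175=737.99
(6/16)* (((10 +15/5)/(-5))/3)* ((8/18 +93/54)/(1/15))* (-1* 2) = 169/8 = 21.12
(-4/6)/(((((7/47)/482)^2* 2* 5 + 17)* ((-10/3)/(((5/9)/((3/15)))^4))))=20047020156250/28620603043191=0.70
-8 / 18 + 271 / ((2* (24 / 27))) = 21887 / 144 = 151.99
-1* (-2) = 2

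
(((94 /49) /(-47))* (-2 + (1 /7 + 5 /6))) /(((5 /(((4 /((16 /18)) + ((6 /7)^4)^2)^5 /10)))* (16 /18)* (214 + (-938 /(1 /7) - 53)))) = -22122426362707376005238255091596179892643 /59679279267103817460459285243256730269504000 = -0.00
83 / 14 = 5.93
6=6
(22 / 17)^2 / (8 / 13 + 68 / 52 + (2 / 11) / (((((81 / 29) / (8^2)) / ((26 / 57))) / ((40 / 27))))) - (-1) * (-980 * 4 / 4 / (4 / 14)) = -83721436131842 / 24411097385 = -3429.65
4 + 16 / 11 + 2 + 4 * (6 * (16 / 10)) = 2522 / 55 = 45.85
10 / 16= 5 / 8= 0.62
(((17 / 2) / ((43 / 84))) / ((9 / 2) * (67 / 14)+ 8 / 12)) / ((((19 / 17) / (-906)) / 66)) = -60967523232 / 1523705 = -40012.68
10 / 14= 5 / 7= 0.71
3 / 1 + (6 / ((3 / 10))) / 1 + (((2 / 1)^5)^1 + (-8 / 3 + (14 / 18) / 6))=2833 / 54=52.46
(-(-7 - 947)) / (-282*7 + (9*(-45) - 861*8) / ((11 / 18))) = -159 / 2318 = -0.07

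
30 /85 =6 /17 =0.35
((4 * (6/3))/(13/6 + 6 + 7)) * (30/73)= 1440/6643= 0.22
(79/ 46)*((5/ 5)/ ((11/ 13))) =1027/ 506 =2.03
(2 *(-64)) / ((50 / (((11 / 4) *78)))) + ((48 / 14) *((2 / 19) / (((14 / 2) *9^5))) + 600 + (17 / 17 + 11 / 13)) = 314015028928 / 5955583725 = 52.73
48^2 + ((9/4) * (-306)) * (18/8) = 6039/8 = 754.88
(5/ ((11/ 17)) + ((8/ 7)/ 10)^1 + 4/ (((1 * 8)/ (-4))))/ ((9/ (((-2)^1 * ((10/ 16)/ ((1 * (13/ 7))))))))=-173/ 396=-0.44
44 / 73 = 0.60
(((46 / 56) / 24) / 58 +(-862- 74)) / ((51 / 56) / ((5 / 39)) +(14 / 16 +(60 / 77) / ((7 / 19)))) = -14045382505 / 151462128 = -92.73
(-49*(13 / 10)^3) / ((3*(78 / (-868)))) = 1796977 / 4500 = 399.33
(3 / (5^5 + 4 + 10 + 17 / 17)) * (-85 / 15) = -17 / 3140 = -0.01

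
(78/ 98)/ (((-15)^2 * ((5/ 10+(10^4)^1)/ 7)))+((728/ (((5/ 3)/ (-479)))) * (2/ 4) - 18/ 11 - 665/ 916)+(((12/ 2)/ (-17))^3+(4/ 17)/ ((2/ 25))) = -104613.07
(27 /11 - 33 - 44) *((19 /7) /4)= -3895 /77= -50.58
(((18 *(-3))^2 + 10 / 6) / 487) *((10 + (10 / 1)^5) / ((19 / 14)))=441493.76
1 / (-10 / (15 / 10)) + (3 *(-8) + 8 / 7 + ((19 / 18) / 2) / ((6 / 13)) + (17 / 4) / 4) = -314513 / 15120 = -20.80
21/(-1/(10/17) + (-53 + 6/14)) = -1470/3799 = -0.39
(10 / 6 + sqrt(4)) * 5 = 55 / 3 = 18.33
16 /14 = 8 /7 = 1.14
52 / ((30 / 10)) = 52 / 3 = 17.33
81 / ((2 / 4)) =162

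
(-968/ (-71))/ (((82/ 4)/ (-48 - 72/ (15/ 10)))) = -185856/ 2911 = -63.85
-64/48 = -1.33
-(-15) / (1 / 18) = 270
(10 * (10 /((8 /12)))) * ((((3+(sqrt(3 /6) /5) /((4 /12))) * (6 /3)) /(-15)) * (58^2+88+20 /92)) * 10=-47640600 /23 - 4764060 * sqrt(2) /23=-2364260.79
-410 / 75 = -82 / 15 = -5.47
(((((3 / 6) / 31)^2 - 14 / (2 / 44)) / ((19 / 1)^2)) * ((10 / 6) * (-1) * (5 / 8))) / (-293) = -29598775 / 9758193888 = -0.00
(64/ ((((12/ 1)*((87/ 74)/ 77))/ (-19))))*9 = -1732192/ 29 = -59730.76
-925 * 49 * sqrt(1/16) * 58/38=-1314425/76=-17295.07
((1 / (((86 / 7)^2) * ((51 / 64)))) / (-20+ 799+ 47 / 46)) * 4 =144256 / 3383542419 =0.00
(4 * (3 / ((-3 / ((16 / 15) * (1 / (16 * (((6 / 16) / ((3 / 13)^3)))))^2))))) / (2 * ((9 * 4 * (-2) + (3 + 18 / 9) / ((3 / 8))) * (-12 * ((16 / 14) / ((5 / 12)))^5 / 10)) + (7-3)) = -5672362500 / 6928008529523461159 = -0.00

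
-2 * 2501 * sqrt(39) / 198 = -2501 * sqrt(39) / 99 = -157.77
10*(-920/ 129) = -9200/ 129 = -71.32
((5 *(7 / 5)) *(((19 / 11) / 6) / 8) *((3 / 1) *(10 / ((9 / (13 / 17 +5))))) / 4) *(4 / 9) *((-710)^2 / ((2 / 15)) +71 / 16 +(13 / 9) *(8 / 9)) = 14514719912525 / 7138368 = 2033338.70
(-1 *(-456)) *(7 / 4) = 798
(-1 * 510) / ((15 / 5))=-170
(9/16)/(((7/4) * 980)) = 9/27440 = 0.00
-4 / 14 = -2 / 7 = -0.29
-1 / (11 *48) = -1 / 528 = -0.00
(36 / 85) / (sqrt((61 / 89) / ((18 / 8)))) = 54 * sqrt(5429) / 5185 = 0.77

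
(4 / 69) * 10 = 40 / 69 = 0.58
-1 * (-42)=42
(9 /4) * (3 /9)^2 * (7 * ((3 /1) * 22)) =231 /2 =115.50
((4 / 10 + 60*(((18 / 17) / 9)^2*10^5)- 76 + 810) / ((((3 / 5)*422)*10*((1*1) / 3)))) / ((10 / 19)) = 287520369 / 1524475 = 188.60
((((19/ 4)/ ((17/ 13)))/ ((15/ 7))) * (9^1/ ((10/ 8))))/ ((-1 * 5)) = -5187/ 2125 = -2.44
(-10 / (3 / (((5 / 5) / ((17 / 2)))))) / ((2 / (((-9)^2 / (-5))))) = 54 / 17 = 3.18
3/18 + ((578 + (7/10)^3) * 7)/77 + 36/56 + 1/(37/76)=473847511/8547000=55.44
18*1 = 18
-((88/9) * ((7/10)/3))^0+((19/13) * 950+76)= 19025/13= 1463.46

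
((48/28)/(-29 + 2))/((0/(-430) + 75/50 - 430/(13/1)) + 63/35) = 520/243873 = 0.00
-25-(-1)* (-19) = -44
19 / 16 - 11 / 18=83 / 144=0.58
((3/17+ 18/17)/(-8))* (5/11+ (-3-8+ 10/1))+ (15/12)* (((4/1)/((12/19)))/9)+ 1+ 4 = 5.96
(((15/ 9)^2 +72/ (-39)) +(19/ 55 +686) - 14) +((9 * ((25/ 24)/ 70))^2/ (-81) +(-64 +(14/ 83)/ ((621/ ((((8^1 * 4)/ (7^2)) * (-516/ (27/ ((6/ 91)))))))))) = 844982193672217/ 1386861315840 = 609.28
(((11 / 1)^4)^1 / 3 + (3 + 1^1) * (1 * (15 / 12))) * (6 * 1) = 29312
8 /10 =4 /5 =0.80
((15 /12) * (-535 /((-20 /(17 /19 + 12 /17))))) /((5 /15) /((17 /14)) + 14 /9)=497871 /17024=29.25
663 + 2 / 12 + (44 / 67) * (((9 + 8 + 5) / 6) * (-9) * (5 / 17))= 4488521 / 6834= 656.79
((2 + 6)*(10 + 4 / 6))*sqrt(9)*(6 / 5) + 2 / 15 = 922 / 3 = 307.33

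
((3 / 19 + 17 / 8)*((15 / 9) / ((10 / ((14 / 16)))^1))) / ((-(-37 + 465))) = -2429 / 3122688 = -0.00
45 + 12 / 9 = 139 / 3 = 46.33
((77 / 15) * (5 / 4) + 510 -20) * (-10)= -29785 / 6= -4964.17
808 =808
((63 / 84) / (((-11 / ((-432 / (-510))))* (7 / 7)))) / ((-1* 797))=54 / 745195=0.00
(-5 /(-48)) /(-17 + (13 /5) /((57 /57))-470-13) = -25 /119376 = -0.00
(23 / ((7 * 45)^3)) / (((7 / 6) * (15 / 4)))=184 / 1093955625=0.00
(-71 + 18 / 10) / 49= -346 / 245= -1.41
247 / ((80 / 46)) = 142.02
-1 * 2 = -2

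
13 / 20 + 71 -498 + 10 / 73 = -622271 / 1460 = -426.21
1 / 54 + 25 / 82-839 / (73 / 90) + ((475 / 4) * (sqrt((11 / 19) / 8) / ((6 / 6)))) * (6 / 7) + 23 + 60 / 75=-408200671 / 404055 + 75 * sqrt(418) / 56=-982.88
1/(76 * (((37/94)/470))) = 11045/703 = 15.71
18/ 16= 9/ 8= 1.12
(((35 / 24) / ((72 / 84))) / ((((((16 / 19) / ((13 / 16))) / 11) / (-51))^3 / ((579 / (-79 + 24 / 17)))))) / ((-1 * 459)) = -4659497389566684665 / 1062199099392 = -4386651.61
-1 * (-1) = 1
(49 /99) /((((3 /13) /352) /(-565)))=-11516960 /27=-426554.07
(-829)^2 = 687241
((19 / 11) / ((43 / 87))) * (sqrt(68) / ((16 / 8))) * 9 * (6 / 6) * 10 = 148770 * sqrt(17) / 473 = 1296.82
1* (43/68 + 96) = 6571/68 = 96.63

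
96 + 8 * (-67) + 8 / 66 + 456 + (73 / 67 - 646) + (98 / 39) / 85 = -1536157339 / 2443155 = -628.76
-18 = -18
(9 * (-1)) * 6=-54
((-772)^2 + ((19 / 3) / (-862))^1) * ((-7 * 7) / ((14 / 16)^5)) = -3607322869760 / 63357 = -56936453.27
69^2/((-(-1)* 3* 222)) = 529/74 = 7.15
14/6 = 2.33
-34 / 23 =-1.48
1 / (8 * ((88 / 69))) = 69 / 704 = 0.10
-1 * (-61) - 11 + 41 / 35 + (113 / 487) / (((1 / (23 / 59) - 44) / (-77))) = 51.60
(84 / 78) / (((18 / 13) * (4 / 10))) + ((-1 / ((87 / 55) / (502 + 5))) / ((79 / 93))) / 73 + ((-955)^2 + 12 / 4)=2745535672147 / 3010374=912024.78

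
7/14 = 1/2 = 0.50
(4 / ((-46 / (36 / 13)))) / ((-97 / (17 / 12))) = 102 / 29003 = 0.00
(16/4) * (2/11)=8/11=0.73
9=9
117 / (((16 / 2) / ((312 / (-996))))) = -1521 / 332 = -4.58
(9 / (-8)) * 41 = -369 / 8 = -46.12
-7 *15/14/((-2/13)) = 195/4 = 48.75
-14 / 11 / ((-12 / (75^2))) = 13125 / 22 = 596.59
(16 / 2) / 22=4 / 11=0.36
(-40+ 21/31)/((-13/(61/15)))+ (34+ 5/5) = 285934/6045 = 47.30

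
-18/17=-1.06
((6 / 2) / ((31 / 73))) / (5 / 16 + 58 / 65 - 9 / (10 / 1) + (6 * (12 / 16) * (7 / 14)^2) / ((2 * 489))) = 18562440 / 803923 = 23.09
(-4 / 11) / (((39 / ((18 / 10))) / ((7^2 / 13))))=-588 / 9295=-0.06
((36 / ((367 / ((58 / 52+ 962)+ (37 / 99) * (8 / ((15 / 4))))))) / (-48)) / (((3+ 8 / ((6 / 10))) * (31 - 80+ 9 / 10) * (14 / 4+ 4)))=5316667 / 15903317430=0.00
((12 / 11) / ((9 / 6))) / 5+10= 558 / 55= 10.15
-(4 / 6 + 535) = -1607 / 3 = -535.67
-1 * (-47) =47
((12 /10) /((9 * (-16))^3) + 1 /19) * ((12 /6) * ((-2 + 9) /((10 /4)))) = 17418107 /59097600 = 0.29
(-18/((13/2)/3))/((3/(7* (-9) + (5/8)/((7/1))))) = 2439/14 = 174.21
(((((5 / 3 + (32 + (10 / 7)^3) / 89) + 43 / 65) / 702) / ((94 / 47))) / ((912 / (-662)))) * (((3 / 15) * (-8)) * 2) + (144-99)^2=1205859494922034 / 595484846775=2025.00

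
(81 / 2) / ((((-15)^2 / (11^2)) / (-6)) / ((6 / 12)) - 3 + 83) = 9801 / 19210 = 0.51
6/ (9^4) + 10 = 21872/ 2187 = 10.00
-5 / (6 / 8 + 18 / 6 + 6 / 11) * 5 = -1100 / 189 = -5.82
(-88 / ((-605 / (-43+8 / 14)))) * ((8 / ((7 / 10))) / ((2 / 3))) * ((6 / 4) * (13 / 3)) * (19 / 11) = -640224 / 539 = -1187.80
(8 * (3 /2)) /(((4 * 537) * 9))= 1 /1611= 0.00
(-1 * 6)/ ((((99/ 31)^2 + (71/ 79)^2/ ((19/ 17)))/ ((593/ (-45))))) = 67574970467/ 9334106970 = 7.24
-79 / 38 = -2.08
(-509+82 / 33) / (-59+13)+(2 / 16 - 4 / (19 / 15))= 920441 / 115368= 7.98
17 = 17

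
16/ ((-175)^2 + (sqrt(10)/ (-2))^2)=32/ 61255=0.00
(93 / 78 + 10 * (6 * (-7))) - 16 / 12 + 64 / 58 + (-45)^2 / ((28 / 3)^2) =-350949821 / 886704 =-395.79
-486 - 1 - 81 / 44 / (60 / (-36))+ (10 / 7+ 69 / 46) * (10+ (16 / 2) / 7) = -4886173 / 10780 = -453.26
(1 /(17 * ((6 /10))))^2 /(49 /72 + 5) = 200 /118201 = 0.00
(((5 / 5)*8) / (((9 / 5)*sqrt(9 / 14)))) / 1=5.54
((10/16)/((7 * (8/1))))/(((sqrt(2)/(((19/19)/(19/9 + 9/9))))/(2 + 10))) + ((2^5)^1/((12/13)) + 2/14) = 135 * sqrt(2)/6272 + 731/21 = 34.84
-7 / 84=-1 / 12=-0.08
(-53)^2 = 2809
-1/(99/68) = -68/99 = -0.69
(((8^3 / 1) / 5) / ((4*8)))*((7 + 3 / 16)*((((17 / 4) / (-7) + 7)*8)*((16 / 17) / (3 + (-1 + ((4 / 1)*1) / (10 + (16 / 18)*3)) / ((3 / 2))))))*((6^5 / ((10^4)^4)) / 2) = 57024567 / 337011718750000000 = 0.00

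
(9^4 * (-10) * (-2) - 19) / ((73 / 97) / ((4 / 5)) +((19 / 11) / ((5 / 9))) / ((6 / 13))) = 17089.95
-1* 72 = -72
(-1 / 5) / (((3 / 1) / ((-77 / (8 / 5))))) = 77 / 24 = 3.21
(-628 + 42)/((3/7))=-4102/3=-1367.33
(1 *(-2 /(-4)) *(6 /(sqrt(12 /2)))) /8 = 0.15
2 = 2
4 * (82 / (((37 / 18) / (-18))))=-106272 / 37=-2872.22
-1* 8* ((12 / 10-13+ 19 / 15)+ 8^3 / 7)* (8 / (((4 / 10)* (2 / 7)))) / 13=-2697.03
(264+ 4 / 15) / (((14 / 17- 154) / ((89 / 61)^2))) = -133445087 / 36335565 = -3.67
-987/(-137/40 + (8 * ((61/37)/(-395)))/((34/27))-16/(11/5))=92.03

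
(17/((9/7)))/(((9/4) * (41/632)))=300832/3321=90.58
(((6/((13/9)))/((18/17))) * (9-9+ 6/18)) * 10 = 170/13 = 13.08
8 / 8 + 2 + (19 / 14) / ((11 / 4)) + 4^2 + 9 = 2194 / 77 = 28.49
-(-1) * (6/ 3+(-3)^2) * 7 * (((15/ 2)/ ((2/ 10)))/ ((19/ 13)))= 75075/ 38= 1975.66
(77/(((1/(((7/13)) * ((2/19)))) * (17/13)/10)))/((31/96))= 1034880/10013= 103.35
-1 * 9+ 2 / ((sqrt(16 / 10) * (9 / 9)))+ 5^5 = sqrt(10) / 2+ 3116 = 3117.58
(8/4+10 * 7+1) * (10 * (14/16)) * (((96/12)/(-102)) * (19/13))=-73.22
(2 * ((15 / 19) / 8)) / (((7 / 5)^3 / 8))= 3750 / 6517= 0.58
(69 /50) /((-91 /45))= -621 /910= -0.68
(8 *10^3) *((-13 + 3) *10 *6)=-4800000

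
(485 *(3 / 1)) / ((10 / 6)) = 873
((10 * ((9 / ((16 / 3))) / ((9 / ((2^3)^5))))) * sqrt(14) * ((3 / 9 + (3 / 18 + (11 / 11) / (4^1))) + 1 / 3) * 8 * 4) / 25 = 425984 * sqrt(14) / 5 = 318777.24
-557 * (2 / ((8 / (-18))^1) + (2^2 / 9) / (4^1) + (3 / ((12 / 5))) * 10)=-40661 / 9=-4517.89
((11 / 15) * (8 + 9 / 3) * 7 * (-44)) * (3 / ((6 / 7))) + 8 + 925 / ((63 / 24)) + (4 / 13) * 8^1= -3791526 / 455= -8333.02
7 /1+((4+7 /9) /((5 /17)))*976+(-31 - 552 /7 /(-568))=354053977 /22365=15830.72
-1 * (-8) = 8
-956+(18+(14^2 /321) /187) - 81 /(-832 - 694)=-85916766193 /91601202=-937.94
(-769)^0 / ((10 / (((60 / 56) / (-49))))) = -3 / 1372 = -0.00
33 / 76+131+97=17361 / 76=228.43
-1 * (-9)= 9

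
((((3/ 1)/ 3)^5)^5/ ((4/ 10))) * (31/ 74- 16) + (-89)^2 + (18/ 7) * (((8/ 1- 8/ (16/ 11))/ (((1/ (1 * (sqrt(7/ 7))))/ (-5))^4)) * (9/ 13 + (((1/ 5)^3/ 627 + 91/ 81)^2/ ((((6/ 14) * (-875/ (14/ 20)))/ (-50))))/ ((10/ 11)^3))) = 1876344614590333549/ 166141879312500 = 11293.63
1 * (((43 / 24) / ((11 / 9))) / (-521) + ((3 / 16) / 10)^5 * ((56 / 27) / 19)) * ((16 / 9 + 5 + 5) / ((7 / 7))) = -70944352021397 / 2140844851200000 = -0.03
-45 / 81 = -5 / 9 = -0.56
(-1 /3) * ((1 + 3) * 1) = -4 /3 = -1.33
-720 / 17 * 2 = -1440 / 17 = -84.71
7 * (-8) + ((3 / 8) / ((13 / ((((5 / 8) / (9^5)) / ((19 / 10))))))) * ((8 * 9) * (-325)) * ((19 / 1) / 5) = -490013 / 8748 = -56.01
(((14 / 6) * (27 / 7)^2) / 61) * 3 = 729 / 427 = 1.71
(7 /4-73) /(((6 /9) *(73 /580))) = -123975 /146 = -849.14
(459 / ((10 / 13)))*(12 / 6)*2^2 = 23868 / 5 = 4773.60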